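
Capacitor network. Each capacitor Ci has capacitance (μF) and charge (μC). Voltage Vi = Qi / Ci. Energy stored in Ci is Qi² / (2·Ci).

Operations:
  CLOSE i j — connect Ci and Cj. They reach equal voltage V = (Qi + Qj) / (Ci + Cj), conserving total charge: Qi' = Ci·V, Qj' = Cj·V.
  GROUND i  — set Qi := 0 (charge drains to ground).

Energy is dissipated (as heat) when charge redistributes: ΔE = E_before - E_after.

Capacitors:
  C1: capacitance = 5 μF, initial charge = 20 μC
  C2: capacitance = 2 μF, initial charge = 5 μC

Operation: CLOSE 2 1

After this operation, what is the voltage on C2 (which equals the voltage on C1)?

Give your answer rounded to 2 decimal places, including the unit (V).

Answer: 3.57 V

Derivation:
Initial: C1(5μF, Q=20μC, V=4.00V), C2(2μF, Q=5μC, V=2.50V)
Op 1: CLOSE 2-1: Q_total=25.00, C_total=7.00, V=3.57; Q2=7.14, Q1=17.86; dissipated=1.607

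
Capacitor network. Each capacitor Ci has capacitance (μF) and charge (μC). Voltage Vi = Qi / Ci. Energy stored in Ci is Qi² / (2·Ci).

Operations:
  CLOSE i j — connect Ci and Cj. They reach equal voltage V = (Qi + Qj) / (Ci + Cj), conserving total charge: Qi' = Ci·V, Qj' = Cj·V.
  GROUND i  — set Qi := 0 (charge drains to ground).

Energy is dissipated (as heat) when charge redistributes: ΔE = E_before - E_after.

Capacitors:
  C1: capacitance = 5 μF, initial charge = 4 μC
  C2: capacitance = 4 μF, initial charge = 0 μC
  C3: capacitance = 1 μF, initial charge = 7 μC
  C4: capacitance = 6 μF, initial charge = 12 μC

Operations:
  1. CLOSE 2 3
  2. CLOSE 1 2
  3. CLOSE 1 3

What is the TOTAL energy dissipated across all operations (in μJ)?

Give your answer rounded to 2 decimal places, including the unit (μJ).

Answer: 20.05 μJ

Derivation:
Initial: C1(5μF, Q=4μC, V=0.80V), C2(4μF, Q=0μC, V=0.00V), C3(1μF, Q=7μC, V=7.00V), C4(6μF, Q=12μC, V=2.00V)
Op 1: CLOSE 2-3: Q_total=7.00, C_total=5.00, V=1.40; Q2=5.60, Q3=1.40; dissipated=19.600
Op 2: CLOSE 1-2: Q_total=9.60, C_total=9.00, V=1.07; Q1=5.33, Q2=4.27; dissipated=0.400
Op 3: CLOSE 1-3: Q_total=6.73, C_total=6.00, V=1.12; Q1=5.61, Q3=1.12; dissipated=0.046
Total dissipated: 20.046 μJ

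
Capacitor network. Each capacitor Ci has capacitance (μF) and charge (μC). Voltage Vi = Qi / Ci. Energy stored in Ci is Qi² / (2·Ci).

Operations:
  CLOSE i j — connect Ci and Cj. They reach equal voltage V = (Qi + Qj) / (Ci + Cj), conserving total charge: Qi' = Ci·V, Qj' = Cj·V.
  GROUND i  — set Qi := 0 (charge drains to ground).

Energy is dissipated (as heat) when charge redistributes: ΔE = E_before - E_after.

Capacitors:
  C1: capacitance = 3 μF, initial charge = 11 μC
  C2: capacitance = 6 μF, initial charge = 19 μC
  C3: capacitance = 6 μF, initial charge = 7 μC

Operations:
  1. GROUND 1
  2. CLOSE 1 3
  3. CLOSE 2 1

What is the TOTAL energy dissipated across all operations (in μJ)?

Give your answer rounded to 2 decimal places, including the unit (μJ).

Answer: 27.23 μJ

Derivation:
Initial: C1(3μF, Q=11μC, V=3.67V), C2(6μF, Q=19μC, V=3.17V), C3(6μF, Q=7μC, V=1.17V)
Op 1: GROUND 1: Q1=0; energy lost=20.167
Op 2: CLOSE 1-3: Q_total=7.00, C_total=9.00, V=0.78; Q1=2.33, Q3=4.67; dissipated=1.361
Op 3: CLOSE 2-1: Q_total=21.33, C_total=9.00, V=2.37; Q2=14.22, Q1=7.11; dissipated=5.707
Total dissipated: 27.235 μJ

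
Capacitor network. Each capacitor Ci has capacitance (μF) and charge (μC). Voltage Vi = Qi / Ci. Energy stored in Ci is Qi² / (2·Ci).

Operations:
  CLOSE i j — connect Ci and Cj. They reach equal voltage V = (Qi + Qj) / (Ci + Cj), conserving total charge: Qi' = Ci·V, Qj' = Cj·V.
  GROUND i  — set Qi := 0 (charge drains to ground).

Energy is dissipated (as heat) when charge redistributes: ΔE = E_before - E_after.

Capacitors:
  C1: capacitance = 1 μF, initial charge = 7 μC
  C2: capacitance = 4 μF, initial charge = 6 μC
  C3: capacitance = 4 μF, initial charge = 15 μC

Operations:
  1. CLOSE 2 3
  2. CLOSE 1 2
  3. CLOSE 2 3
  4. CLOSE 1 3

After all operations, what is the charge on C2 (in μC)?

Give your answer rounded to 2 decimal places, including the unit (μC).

Answer: 12.25 μC

Derivation:
Initial: C1(1μF, Q=7μC, V=7.00V), C2(4μF, Q=6μC, V=1.50V), C3(4μF, Q=15μC, V=3.75V)
Op 1: CLOSE 2-3: Q_total=21.00, C_total=8.00, V=2.62; Q2=10.50, Q3=10.50; dissipated=5.062
Op 2: CLOSE 1-2: Q_total=17.50, C_total=5.00, V=3.50; Q1=3.50, Q2=14.00; dissipated=7.656
Op 3: CLOSE 2-3: Q_total=24.50, C_total=8.00, V=3.06; Q2=12.25, Q3=12.25; dissipated=0.766
Op 4: CLOSE 1-3: Q_total=15.75, C_total=5.00, V=3.15; Q1=3.15, Q3=12.60; dissipated=0.077
Final charges: Q1=3.15, Q2=12.25, Q3=12.60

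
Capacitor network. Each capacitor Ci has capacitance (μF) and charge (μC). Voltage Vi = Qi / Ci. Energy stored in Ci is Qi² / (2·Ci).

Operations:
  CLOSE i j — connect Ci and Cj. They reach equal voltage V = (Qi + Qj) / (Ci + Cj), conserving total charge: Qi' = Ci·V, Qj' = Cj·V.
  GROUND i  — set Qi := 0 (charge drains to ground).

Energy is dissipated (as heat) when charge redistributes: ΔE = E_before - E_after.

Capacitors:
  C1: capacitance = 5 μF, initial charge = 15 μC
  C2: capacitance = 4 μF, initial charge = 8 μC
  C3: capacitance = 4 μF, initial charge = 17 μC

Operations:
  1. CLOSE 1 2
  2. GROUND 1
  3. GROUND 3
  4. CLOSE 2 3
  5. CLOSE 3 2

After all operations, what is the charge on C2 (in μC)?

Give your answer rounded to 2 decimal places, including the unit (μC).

Answer: 5.11 μC

Derivation:
Initial: C1(5μF, Q=15μC, V=3.00V), C2(4μF, Q=8μC, V=2.00V), C3(4μF, Q=17μC, V=4.25V)
Op 1: CLOSE 1-2: Q_total=23.00, C_total=9.00, V=2.56; Q1=12.78, Q2=10.22; dissipated=1.111
Op 2: GROUND 1: Q1=0; energy lost=16.327
Op 3: GROUND 3: Q3=0; energy lost=36.125
Op 4: CLOSE 2-3: Q_total=10.22, C_total=8.00, V=1.28; Q2=5.11, Q3=5.11; dissipated=6.531
Op 5: CLOSE 3-2: Q_total=10.22, C_total=8.00, V=1.28; Q3=5.11, Q2=5.11; dissipated=0.000
Final charges: Q1=0.00, Q2=5.11, Q3=5.11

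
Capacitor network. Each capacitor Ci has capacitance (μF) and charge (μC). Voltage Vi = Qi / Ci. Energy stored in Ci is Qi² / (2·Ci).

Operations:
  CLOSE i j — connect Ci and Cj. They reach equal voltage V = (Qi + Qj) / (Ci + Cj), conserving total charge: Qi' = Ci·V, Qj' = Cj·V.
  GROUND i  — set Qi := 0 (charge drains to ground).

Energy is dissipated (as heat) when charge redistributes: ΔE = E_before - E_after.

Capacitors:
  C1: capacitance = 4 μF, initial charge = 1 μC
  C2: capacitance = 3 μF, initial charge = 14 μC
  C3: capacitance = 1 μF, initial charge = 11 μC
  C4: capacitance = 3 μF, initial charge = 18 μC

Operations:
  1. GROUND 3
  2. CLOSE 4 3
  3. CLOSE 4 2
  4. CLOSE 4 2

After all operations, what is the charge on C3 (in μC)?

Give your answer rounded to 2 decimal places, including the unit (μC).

Initial: C1(4μF, Q=1μC, V=0.25V), C2(3μF, Q=14μC, V=4.67V), C3(1μF, Q=11μC, V=11.00V), C4(3μF, Q=18μC, V=6.00V)
Op 1: GROUND 3: Q3=0; energy lost=60.500
Op 2: CLOSE 4-3: Q_total=18.00, C_total=4.00, V=4.50; Q4=13.50, Q3=4.50; dissipated=13.500
Op 3: CLOSE 4-2: Q_total=27.50, C_total=6.00, V=4.58; Q4=13.75, Q2=13.75; dissipated=0.021
Op 4: CLOSE 4-2: Q_total=27.50, C_total=6.00, V=4.58; Q4=13.75, Q2=13.75; dissipated=0.000
Final charges: Q1=1.00, Q2=13.75, Q3=4.50, Q4=13.75

Answer: 4.50 μC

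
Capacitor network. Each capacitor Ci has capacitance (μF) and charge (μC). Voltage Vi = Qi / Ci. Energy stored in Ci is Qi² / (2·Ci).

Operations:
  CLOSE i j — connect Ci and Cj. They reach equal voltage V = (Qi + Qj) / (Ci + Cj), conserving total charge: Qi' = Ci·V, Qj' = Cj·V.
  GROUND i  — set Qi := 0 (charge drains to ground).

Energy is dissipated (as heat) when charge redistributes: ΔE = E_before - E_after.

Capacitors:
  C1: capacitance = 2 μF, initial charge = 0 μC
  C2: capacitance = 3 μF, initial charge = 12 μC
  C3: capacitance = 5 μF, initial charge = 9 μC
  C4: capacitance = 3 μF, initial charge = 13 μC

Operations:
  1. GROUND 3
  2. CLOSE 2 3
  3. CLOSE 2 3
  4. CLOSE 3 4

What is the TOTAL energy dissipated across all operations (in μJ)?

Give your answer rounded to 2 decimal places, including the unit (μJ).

Answer: 30.63 μJ

Derivation:
Initial: C1(2μF, Q=0μC, V=0.00V), C2(3μF, Q=12μC, V=4.00V), C3(5μF, Q=9μC, V=1.80V), C4(3μF, Q=13μC, V=4.33V)
Op 1: GROUND 3: Q3=0; energy lost=8.100
Op 2: CLOSE 2-3: Q_total=12.00, C_total=8.00, V=1.50; Q2=4.50, Q3=7.50; dissipated=15.000
Op 3: CLOSE 2-3: Q_total=12.00, C_total=8.00, V=1.50; Q2=4.50, Q3=7.50; dissipated=0.000
Op 4: CLOSE 3-4: Q_total=20.50, C_total=8.00, V=2.56; Q3=12.81, Q4=7.69; dissipated=7.526
Total dissipated: 30.626 μJ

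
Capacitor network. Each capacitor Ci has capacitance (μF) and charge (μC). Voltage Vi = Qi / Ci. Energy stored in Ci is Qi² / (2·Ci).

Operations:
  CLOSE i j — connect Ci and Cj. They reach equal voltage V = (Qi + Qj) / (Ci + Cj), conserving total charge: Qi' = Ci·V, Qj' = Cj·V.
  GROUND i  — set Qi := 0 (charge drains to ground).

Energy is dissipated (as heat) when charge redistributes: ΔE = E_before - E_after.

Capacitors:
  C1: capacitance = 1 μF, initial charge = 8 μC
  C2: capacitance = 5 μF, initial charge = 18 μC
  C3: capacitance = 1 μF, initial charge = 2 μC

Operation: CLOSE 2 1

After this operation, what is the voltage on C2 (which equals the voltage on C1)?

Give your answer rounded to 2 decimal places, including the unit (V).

Initial: C1(1μF, Q=8μC, V=8.00V), C2(5μF, Q=18μC, V=3.60V), C3(1μF, Q=2μC, V=2.00V)
Op 1: CLOSE 2-1: Q_total=26.00, C_total=6.00, V=4.33; Q2=21.67, Q1=4.33; dissipated=8.067

Answer: 4.33 V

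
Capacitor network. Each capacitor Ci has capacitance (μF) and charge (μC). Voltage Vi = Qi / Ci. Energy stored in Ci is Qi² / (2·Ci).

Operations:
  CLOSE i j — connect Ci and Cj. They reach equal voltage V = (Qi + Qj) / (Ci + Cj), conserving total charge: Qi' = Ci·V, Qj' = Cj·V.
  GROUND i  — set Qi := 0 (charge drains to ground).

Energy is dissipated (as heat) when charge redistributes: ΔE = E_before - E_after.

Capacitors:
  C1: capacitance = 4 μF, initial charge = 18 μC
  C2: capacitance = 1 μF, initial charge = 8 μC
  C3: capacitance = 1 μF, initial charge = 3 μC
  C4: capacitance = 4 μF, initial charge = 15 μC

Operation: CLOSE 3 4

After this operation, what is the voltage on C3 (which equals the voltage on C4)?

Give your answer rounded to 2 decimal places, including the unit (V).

Initial: C1(4μF, Q=18μC, V=4.50V), C2(1μF, Q=8μC, V=8.00V), C3(1μF, Q=3μC, V=3.00V), C4(4μF, Q=15μC, V=3.75V)
Op 1: CLOSE 3-4: Q_total=18.00, C_total=5.00, V=3.60; Q3=3.60, Q4=14.40; dissipated=0.225

Answer: 3.60 V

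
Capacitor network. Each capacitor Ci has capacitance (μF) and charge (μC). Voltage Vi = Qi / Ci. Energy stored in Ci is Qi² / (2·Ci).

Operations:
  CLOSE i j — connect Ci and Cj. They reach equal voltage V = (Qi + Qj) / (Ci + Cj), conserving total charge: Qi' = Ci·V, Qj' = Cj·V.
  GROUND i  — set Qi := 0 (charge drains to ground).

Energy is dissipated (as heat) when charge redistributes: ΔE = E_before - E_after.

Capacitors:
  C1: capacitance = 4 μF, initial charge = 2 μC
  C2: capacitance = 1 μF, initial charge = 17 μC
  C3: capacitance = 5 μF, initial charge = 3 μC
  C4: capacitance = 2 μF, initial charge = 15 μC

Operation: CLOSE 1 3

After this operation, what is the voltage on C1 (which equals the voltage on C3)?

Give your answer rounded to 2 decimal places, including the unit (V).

Answer: 0.56 V

Derivation:
Initial: C1(4μF, Q=2μC, V=0.50V), C2(1μF, Q=17μC, V=17.00V), C3(5μF, Q=3μC, V=0.60V), C4(2μF, Q=15μC, V=7.50V)
Op 1: CLOSE 1-3: Q_total=5.00, C_total=9.00, V=0.56; Q1=2.22, Q3=2.78; dissipated=0.011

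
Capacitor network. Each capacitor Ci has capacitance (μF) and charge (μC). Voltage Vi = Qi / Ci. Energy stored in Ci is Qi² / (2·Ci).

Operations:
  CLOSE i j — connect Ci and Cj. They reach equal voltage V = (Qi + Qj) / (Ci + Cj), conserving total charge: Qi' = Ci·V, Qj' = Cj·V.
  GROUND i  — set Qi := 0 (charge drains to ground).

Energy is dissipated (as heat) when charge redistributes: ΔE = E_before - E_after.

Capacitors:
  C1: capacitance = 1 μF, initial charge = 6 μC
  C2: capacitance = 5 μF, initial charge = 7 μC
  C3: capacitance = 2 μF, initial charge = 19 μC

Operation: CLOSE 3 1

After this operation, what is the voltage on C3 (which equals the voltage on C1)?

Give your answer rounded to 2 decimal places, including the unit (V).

Initial: C1(1μF, Q=6μC, V=6.00V), C2(5μF, Q=7μC, V=1.40V), C3(2μF, Q=19μC, V=9.50V)
Op 1: CLOSE 3-1: Q_total=25.00, C_total=3.00, V=8.33; Q3=16.67, Q1=8.33; dissipated=4.083

Answer: 8.33 V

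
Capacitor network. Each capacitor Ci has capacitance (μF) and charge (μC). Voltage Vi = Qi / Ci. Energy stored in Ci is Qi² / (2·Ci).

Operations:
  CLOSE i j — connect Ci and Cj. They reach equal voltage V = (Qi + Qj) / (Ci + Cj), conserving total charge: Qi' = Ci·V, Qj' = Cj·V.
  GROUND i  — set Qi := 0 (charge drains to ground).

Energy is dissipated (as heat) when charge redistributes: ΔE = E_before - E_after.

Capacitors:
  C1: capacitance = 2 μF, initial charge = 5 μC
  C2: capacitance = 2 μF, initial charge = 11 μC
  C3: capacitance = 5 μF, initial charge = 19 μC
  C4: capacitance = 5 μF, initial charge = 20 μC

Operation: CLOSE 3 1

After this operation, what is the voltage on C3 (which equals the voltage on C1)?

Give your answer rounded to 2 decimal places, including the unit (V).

Answer: 3.43 V

Derivation:
Initial: C1(2μF, Q=5μC, V=2.50V), C2(2μF, Q=11μC, V=5.50V), C3(5μF, Q=19μC, V=3.80V), C4(5μF, Q=20μC, V=4.00V)
Op 1: CLOSE 3-1: Q_total=24.00, C_total=7.00, V=3.43; Q3=17.14, Q1=6.86; dissipated=1.207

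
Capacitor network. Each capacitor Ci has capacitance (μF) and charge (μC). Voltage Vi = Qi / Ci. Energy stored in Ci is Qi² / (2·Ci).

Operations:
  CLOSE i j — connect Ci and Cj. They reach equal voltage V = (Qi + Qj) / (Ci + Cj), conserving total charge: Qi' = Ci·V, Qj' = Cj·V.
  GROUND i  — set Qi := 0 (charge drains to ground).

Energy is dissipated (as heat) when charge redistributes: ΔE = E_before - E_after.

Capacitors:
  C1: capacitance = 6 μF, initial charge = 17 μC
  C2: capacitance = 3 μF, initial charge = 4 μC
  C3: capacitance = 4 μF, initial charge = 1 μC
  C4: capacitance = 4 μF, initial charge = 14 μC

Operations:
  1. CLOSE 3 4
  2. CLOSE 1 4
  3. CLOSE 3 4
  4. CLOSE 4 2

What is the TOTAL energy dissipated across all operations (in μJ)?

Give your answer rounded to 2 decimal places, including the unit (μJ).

Initial: C1(6μF, Q=17μC, V=2.83V), C2(3μF, Q=4μC, V=1.33V), C3(4μF, Q=1μC, V=0.25V), C4(4μF, Q=14μC, V=3.50V)
Op 1: CLOSE 3-4: Q_total=15.00, C_total=8.00, V=1.88; Q3=7.50, Q4=7.50; dissipated=10.562
Op 2: CLOSE 1-4: Q_total=24.50, C_total=10.00, V=2.45; Q1=14.70, Q4=9.80; dissipated=1.102
Op 3: CLOSE 3-4: Q_total=17.30, C_total=8.00, V=2.16; Q3=8.65, Q4=8.65; dissipated=0.331
Op 4: CLOSE 4-2: Q_total=12.65, C_total=7.00, V=1.81; Q4=7.23, Q2=5.42; dissipated=0.589
Total dissipated: 12.585 μJ

Answer: 12.58 μJ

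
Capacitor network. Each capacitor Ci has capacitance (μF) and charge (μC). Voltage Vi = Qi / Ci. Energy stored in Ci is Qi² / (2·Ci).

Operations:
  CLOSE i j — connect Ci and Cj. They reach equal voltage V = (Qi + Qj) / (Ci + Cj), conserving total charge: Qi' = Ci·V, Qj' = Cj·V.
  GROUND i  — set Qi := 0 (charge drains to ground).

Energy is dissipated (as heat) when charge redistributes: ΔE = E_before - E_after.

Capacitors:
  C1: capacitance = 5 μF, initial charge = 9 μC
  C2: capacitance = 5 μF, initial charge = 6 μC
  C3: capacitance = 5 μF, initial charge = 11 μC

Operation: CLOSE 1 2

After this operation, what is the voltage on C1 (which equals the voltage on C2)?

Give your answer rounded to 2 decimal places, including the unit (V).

Initial: C1(5μF, Q=9μC, V=1.80V), C2(5μF, Q=6μC, V=1.20V), C3(5μF, Q=11μC, V=2.20V)
Op 1: CLOSE 1-2: Q_total=15.00, C_total=10.00, V=1.50; Q1=7.50, Q2=7.50; dissipated=0.450

Answer: 1.50 V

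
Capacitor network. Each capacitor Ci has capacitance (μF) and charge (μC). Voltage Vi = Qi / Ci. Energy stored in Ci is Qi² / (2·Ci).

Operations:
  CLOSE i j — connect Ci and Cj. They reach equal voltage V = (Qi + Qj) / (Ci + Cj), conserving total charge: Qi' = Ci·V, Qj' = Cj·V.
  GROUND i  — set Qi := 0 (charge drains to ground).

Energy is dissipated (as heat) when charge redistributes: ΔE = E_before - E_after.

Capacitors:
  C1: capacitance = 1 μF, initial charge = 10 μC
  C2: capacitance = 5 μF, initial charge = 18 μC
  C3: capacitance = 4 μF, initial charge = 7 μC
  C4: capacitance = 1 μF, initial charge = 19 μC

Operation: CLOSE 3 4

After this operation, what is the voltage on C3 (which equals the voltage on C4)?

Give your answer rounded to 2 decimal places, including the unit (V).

Answer: 5.20 V

Derivation:
Initial: C1(1μF, Q=10μC, V=10.00V), C2(5μF, Q=18μC, V=3.60V), C3(4μF, Q=7μC, V=1.75V), C4(1μF, Q=19μC, V=19.00V)
Op 1: CLOSE 3-4: Q_total=26.00, C_total=5.00, V=5.20; Q3=20.80, Q4=5.20; dissipated=119.025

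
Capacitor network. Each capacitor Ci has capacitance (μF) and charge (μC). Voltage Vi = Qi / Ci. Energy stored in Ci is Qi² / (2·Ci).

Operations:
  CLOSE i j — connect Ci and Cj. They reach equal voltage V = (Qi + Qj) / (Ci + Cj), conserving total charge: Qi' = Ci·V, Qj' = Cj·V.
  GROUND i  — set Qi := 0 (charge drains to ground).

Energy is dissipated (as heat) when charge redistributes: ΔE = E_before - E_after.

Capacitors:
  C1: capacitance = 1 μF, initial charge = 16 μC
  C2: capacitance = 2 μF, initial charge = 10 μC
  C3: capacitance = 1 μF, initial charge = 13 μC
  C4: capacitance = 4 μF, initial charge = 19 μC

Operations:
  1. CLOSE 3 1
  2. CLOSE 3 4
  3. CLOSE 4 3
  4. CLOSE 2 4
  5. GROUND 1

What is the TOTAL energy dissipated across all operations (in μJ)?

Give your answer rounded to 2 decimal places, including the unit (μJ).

Answer: 147.33 μJ

Derivation:
Initial: C1(1μF, Q=16μC, V=16.00V), C2(2μF, Q=10μC, V=5.00V), C3(1μF, Q=13μC, V=13.00V), C4(4μF, Q=19μC, V=4.75V)
Op 1: CLOSE 3-1: Q_total=29.00, C_total=2.00, V=14.50; Q3=14.50, Q1=14.50; dissipated=2.250
Op 2: CLOSE 3-4: Q_total=33.50, C_total=5.00, V=6.70; Q3=6.70, Q4=26.80; dissipated=38.025
Op 3: CLOSE 4-3: Q_total=33.50, C_total=5.00, V=6.70; Q4=26.80, Q3=6.70; dissipated=0.000
Op 4: CLOSE 2-4: Q_total=36.80, C_total=6.00, V=6.13; Q2=12.27, Q4=24.53; dissipated=1.927
Op 5: GROUND 1: Q1=0; energy lost=105.125
Total dissipated: 147.327 μJ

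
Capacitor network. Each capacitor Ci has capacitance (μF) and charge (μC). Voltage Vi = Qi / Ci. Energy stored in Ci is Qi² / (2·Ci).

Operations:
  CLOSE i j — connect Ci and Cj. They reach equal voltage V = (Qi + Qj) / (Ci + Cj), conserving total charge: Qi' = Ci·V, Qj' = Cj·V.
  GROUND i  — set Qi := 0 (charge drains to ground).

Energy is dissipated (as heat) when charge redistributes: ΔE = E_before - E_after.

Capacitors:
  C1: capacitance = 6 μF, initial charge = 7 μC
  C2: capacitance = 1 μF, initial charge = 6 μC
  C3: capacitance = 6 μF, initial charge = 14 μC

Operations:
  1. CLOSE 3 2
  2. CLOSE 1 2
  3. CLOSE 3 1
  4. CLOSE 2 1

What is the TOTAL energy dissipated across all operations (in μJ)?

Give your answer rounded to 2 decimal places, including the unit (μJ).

Answer: 10.36 μJ

Derivation:
Initial: C1(6μF, Q=7μC, V=1.17V), C2(1μF, Q=6μC, V=6.00V), C3(6μF, Q=14μC, V=2.33V)
Op 1: CLOSE 3-2: Q_total=20.00, C_total=7.00, V=2.86; Q3=17.14, Q2=2.86; dissipated=5.762
Op 2: CLOSE 1-2: Q_total=9.86, C_total=7.00, V=1.41; Q1=8.45, Q2=1.41; dissipated=1.225
Op 3: CLOSE 3-1: Q_total=25.59, C_total=12.00, V=2.13; Q3=12.80, Q1=12.80; dissipated=3.149
Op 4: CLOSE 2-1: Q_total=14.20, C_total=7.00, V=2.03; Q2=2.03, Q1=12.17; dissipated=0.225
Total dissipated: 10.361 μJ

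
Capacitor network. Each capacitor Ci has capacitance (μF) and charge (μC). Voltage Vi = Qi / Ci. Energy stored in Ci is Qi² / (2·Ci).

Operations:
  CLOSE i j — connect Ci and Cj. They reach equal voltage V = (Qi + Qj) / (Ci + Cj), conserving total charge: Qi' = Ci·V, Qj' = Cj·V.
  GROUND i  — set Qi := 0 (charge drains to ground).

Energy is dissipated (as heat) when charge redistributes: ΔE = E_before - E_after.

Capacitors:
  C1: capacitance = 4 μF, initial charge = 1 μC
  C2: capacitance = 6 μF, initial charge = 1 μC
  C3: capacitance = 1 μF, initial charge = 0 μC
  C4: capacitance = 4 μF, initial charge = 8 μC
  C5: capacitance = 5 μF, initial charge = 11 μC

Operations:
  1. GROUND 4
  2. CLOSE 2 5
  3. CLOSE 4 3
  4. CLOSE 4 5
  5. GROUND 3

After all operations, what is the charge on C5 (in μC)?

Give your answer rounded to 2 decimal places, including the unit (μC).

Initial: C1(4μF, Q=1μC, V=0.25V), C2(6μF, Q=1μC, V=0.17V), C3(1μF, Q=0μC, V=0.00V), C4(4μF, Q=8μC, V=2.00V), C5(5μF, Q=11μC, V=2.20V)
Op 1: GROUND 4: Q4=0; energy lost=8.000
Op 2: CLOSE 2-5: Q_total=12.00, C_total=11.00, V=1.09; Q2=6.55, Q5=5.45; dissipated=5.638
Op 3: CLOSE 4-3: Q_total=0.00, C_total=5.00, V=0.00; Q4=0.00, Q3=0.00; dissipated=0.000
Op 4: CLOSE 4-5: Q_total=5.45, C_total=9.00, V=0.61; Q4=2.42, Q5=3.03; dissipated=1.322
Op 5: GROUND 3: Q3=0; energy lost=0.000
Final charges: Q1=1.00, Q2=6.55, Q3=0.00, Q4=2.42, Q5=3.03

Answer: 3.03 μC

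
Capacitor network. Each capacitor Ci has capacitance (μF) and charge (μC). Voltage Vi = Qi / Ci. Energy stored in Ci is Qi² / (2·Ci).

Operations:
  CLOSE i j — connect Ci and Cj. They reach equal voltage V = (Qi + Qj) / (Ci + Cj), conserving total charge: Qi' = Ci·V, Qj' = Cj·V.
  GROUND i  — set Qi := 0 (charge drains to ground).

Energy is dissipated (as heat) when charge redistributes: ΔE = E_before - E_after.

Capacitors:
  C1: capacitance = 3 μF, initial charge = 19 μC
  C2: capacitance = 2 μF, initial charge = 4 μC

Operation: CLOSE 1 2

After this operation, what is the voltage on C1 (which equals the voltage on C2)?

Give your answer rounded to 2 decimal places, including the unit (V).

Answer: 4.60 V

Derivation:
Initial: C1(3μF, Q=19μC, V=6.33V), C2(2μF, Q=4μC, V=2.00V)
Op 1: CLOSE 1-2: Q_total=23.00, C_total=5.00, V=4.60; Q1=13.80, Q2=9.20; dissipated=11.267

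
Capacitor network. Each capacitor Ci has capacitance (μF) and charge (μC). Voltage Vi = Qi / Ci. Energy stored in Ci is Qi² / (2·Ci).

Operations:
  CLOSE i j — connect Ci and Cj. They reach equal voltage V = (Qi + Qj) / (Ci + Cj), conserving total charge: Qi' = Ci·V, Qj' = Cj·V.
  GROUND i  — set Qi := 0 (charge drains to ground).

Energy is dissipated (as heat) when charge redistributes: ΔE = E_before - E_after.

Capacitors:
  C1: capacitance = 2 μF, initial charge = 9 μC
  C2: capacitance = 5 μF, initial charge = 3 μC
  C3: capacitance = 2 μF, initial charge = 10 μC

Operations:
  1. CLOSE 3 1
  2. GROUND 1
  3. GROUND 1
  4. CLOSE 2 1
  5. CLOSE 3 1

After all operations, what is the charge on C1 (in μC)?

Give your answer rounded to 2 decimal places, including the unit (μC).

Initial: C1(2μF, Q=9μC, V=4.50V), C2(5μF, Q=3μC, V=0.60V), C3(2μF, Q=10μC, V=5.00V)
Op 1: CLOSE 3-1: Q_total=19.00, C_total=4.00, V=4.75; Q3=9.50, Q1=9.50; dissipated=0.125
Op 2: GROUND 1: Q1=0; energy lost=22.562
Op 3: GROUND 1: Q1=0; energy lost=0.000
Op 4: CLOSE 2-1: Q_total=3.00, C_total=7.00, V=0.43; Q2=2.14, Q1=0.86; dissipated=0.257
Op 5: CLOSE 3-1: Q_total=10.36, C_total=4.00, V=2.59; Q3=5.18, Q1=5.18; dissipated=9.337
Final charges: Q1=5.18, Q2=2.14, Q3=5.18

Answer: 5.18 μC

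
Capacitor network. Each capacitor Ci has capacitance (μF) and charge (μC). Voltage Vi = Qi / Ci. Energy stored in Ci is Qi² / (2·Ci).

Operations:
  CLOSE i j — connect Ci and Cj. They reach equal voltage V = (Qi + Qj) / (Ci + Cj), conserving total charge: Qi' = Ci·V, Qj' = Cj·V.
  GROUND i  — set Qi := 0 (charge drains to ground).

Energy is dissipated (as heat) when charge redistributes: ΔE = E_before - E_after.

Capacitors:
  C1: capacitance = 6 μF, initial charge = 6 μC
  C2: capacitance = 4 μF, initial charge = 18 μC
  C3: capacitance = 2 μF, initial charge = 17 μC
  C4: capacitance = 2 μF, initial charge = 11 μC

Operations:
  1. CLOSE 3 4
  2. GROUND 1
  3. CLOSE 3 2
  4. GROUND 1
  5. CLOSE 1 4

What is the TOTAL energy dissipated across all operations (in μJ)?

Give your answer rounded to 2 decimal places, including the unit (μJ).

Answer: 48.42 μJ

Derivation:
Initial: C1(6μF, Q=6μC, V=1.00V), C2(4μF, Q=18μC, V=4.50V), C3(2μF, Q=17μC, V=8.50V), C4(2μF, Q=11μC, V=5.50V)
Op 1: CLOSE 3-4: Q_total=28.00, C_total=4.00, V=7.00; Q3=14.00, Q4=14.00; dissipated=4.500
Op 2: GROUND 1: Q1=0; energy lost=3.000
Op 3: CLOSE 3-2: Q_total=32.00, C_total=6.00, V=5.33; Q3=10.67, Q2=21.33; dissipated=4.167
Op 4: GROUND 1: Q1=0; energy lost=0.000
Op 5: CLOSE 1-4: Q_total=14.00, C_total=8.00, V=1.75; Q1=10.50, Q4=3.50; dissipated=36.750
Total dissipated: 48.417 μJ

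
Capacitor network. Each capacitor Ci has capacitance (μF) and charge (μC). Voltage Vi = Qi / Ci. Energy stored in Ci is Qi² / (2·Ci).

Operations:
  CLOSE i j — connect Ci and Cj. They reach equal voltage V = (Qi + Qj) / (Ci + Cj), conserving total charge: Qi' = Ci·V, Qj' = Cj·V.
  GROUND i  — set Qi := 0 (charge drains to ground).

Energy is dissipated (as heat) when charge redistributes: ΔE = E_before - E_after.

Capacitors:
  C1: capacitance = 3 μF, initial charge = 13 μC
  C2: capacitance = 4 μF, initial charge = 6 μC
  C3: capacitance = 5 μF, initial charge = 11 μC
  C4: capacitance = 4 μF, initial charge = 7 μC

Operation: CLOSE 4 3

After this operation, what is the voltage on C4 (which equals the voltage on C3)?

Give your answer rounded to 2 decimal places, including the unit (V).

Initial: C1(3μF, Q=13μC, V=4.33V), C2(4μF, Q=6μC, V=1.50V), C3(5μF, Q=11μC, V=2.20V), C4(4μF, Q=7μC, V=1.75V)
Op 1: CLOSE 4-3: Q_total=18.00, C_total=9.00, V=2.00; Q4=8.00, Q3=10.00; dissipated=0.225

Answer: 2.00 V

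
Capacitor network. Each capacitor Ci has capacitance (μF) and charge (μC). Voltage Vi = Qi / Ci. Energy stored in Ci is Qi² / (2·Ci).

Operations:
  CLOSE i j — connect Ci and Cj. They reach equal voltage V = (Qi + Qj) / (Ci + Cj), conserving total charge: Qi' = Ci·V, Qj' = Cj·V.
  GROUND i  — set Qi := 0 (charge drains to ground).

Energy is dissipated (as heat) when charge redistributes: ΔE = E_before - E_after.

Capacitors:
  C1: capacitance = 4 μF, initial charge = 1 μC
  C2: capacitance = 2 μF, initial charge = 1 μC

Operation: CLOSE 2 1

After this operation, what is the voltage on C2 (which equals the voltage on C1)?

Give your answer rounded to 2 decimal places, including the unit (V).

Initial: C1(4μF, Q=1μC, V=0.25V), C2(2μF, Q=1μC, V=0.50V)
Op 1: CLOSE 2-1: Q_total=2.00, C_total=6.00, V=0.33; Q2=0.67, Q1=1.33; dissipated=0.042

Answer: 0.33 V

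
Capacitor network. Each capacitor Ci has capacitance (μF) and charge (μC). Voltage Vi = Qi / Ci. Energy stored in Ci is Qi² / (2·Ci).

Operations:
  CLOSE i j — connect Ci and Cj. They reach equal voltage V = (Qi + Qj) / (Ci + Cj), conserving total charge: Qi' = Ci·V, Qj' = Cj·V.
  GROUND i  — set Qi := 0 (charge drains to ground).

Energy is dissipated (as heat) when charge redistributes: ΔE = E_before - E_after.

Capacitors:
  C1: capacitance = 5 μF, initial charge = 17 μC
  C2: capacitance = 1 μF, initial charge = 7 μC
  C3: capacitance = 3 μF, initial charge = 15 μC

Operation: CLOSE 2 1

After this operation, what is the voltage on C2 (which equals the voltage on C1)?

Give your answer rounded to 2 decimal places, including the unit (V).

Answer: 4.00 V

Derivation:
Initial: C1(5μF, Q=17μC, V=3.40V), C2(1μF, Q=7μC, V=7.00V), C3(3μF, Q=15μC, V=5.00V)
Op 1: CLOSE 2-1: Q_total=24.00, C_total=6.00, V=4.00; Q2=4.00, Q1=20.00; dissipated=5.400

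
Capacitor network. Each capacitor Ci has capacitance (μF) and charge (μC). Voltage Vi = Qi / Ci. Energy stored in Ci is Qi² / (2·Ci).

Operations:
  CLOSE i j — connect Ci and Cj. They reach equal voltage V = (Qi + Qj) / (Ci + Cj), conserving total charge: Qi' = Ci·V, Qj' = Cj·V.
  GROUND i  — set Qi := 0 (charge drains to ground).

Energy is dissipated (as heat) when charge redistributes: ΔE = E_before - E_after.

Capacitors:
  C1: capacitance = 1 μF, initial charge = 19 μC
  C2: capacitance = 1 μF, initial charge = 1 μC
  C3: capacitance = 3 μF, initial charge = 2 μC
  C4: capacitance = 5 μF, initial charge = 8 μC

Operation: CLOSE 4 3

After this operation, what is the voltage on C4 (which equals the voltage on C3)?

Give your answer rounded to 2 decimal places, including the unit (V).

Initial: C1(1μF, Q=19μC, V=19.00V), C2(1μF, Q=1μC, V=1.00V), C3(3μF, Q=2μC, V=0.67V), C4(5μF, Q=8μC, V=1.60V)
Op 1: CLOSE 4-3: Q_total=10.00, C_total=8.00, V=1.25; Q4=6.25, Q3=3.75; dissipated=0.817

Answer: 1.25 V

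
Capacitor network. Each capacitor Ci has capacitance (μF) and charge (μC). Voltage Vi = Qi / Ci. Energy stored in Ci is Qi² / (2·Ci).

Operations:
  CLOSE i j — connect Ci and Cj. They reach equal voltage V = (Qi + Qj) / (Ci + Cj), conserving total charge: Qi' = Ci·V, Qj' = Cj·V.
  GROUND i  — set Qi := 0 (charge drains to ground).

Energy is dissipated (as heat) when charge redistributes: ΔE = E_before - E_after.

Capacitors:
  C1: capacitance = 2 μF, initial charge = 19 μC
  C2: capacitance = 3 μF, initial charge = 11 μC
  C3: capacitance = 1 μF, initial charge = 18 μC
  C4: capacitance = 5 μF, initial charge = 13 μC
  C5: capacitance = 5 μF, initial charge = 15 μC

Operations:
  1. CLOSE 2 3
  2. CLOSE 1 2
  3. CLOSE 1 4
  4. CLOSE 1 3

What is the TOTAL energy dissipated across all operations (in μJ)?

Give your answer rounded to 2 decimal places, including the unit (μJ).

Answer: 105.21 μJ

Derivation:
Initial: C1(2μF, Q=19μC, V=9.50V), C2(3μF, Q=11μC, V=3.67V), C3(1μF, Q=18μC, V=18.00V), C4(5μF, Q=13μC, V=2.60V), C5(5μF, Q=15μC, V=3.00V)
Op 1: CLOSE 2-3: Q_total=29.00, C_total=4.00, V=7.25; Q2=21.75, Q3=7.25; dissipated=77.042
Op 2: CLOSE 1-2: Q_total=40.75, C_total=5.00, V=8.15; Q1=16.30, Q2=24.45; dissipated=3.038
Op 3: CLOSE 1-4: Q_total=29.30, C_total=7.00, V=4.19; Q1=8.37, Q4=20.93; dissipated=22.002
Op 4: CLOSE 1-3: Q_total=15.62, C_total=3.00, V=5.21; Q1=10.41, Q3=5.21; dissipated=3.130
Total dissipated: 105.211 μJ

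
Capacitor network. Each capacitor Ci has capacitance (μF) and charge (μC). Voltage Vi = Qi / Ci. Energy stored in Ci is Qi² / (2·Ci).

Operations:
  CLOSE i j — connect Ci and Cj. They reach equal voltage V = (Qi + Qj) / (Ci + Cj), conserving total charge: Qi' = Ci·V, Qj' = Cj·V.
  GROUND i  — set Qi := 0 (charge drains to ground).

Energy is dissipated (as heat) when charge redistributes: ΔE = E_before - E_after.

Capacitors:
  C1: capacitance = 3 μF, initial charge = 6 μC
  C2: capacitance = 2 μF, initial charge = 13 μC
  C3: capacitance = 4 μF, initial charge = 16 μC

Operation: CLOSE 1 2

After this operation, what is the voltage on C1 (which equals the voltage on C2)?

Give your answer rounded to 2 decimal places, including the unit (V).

Answer: 3.80 V

Derivation:
Initial: C1(3μF, Q=6μC, V=2.00V), C2(2μF, Q=13μC, V=6.50V), C3(4μF, Q=16μC, V=4.00V)
Op 1: CLOSE 1-2: Q_total=19.00, C_total=5.00, V=3.80; Q1=11.40, Q2=7.60; dissipated=12.150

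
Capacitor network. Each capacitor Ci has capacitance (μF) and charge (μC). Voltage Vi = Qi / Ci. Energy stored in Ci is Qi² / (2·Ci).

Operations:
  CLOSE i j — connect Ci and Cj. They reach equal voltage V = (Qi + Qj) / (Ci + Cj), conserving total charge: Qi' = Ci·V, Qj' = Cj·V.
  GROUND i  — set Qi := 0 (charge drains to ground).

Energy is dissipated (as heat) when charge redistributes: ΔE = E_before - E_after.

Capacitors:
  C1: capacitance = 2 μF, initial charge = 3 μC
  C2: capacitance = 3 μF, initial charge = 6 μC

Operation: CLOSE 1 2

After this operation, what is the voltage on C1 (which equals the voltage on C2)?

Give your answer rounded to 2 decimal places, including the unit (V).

Answer: 1.80 V

Derivation:
Initial: C1(2μF, Q=3μC, V=1.50V), C2(3μF, Q=6μC, V=2.00V)
Op 1: CLOSE 1-2: Q_total=9.00, C_total=5.00, V=1.80; Q1=3.60, Q2=5.40; dissipated=0.150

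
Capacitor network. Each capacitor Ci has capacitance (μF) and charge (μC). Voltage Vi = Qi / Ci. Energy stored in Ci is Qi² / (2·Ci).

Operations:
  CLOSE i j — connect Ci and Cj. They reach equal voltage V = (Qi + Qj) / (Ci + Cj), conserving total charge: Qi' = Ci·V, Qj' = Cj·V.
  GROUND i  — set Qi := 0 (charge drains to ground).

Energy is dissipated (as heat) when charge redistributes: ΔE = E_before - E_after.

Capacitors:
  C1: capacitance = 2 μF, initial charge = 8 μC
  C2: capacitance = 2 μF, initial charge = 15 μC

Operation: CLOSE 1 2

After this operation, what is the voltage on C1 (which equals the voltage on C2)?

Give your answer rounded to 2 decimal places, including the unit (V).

Answer: 5.75 V

Derivation:
Initial: C1(2μF, Q=8μC, V=4.00V), C2(2μF, Q=15μC, V=7.50V)
Op 1: CLOSE 1-2: Q_total=23.00, C_total=4.00, V=5.75; Q1=11.50, Q2=11.50; dissipated=6.125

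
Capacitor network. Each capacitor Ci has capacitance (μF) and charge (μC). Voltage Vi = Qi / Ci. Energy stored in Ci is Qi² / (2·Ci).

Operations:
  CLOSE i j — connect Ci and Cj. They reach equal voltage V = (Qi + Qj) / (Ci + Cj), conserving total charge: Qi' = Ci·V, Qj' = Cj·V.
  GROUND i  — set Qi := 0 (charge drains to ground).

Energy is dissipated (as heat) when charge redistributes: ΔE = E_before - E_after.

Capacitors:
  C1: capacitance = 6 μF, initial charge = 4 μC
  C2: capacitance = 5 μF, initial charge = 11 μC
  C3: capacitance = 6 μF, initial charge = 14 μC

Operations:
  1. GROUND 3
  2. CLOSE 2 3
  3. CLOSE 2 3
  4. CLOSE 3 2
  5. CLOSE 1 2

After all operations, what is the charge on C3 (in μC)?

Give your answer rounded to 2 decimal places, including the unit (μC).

Initial: C1(6μF, Q=4μC, V=0.67V), C2(5μF, Q=11μC, V=2.20V), C3(6μF, Q=14μC, V=2.33V)
Op 1: GROUND 3: Q3=0; energy lost=16.333
Op 2: CLOSE 2-3: Q_total=11.00, C_total=11.00, V=1.00; Q2=5.00, Q3=6.00; dissipated=6.600
Op 3: CLOSE 2-3: Q_total=11.00, C_total=11.00, V=1.00; Q2=5.00, Q3=6.00; dissipated=0.000
Op 4: CLOSE 3-2: Q_total=11.00, C_total=11.00, V=1.00; Q3=6.00, Q2=5.00; dissipated=0.000
Op 5: CLOSE 1-2: Q_total=9.00, C_total=11.00, V=0.82; Q1=4.91, Q2=4.09; dissipated=0.152
Final charges: Q1=4.91, Q2=4.09, Q3=6.00

Answer: 6.00 μC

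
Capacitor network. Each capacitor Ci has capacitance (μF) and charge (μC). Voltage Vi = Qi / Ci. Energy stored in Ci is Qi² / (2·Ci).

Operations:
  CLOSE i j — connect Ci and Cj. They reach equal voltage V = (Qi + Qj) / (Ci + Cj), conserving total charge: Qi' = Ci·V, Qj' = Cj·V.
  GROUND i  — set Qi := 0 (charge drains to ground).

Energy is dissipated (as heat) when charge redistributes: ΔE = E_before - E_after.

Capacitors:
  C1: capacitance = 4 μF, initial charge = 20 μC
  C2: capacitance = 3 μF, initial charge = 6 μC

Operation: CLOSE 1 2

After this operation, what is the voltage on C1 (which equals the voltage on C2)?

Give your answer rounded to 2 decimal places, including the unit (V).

Initial: C1(4μF, Q=20μC, V=5.00V), C2(3μF, Q=6μC, V=2.00V)
Op 1: CLOSE 1-2: Q_total=26.00, C_total=7.00, V=3.71; Q1=14.86, Q2=11.14; dissipated=7.714

Answer: 3.71 V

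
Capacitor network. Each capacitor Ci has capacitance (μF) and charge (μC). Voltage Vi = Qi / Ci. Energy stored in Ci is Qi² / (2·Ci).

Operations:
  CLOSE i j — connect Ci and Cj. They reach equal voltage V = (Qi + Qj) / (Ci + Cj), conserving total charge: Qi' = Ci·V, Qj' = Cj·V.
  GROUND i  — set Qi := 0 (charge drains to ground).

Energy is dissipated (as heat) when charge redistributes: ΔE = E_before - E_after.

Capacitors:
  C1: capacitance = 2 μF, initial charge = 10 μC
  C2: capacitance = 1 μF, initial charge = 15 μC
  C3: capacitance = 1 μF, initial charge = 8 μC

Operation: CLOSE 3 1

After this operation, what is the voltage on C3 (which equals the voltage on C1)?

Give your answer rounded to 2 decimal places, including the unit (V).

Initial: C1(2μF, Q=10μC, V=5.00V), C2(1μF, Q=15μC, V=15.00V), C3(1μF, Q=8μC, V=8.00V)
Op 1: CLOSE 3-1: Q_total=18.00, C_total=3.00, V=6.00; Q3=6.00, Q1=12.00; dissipated=3.000

Answer: 6.00 V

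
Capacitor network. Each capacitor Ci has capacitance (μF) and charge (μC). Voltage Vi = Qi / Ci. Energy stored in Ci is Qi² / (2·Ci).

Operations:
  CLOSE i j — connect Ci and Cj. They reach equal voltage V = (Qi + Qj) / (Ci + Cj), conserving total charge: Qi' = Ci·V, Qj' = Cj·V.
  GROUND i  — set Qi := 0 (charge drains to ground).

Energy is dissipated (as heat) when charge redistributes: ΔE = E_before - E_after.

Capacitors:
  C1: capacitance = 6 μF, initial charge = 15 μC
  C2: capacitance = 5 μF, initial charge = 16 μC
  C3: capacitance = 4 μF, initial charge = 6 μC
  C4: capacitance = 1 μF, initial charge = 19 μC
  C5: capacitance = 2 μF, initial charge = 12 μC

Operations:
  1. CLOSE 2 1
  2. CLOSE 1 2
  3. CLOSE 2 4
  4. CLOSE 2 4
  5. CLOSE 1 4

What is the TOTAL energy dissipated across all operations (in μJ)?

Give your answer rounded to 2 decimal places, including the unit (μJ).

Answer: 112.89 μJ

Derivation:
Initial: C1(6μF, Q=15μC, V=2.50V), C2(5μF, Q=16μC, V=3.20V), C3(4μF, Q=6μC, V=1.50V), C4(1μF, Q=19μC, V=19.00V), C5(2μF, Q=12μC, V=6.00V)
Op 1: CLOSE 2-1: Q_total=31.00, C_total=11.00, V=2.82; Q2=14.09, Q1=16.91; dissipated=0.668
Op 2: CLOSE 1-2: Q_total=31.00, C_total=11.00, V=2.82; Q1=16.91, Q2=14.09; dissipated=0.000
Op 3: CLOSE 2-4: Q_total=33.09, C_total=6.00, V=5.52; Q2=27.58, Q4=5.52; dissipated=109.105
Op 4: CLOSE 2-4: Q_total=33.09, C_total=6.00, V=5.52; Q2=27.58, Q4=5.52; dissipated=0.000
Op 5: CLOSE 1-4: Q_total=22.42, C_total=7.00, V=3.20; Q1=19.22, Q4=3.20; dissipated=3.117
Total dissipated: 112.890 μJ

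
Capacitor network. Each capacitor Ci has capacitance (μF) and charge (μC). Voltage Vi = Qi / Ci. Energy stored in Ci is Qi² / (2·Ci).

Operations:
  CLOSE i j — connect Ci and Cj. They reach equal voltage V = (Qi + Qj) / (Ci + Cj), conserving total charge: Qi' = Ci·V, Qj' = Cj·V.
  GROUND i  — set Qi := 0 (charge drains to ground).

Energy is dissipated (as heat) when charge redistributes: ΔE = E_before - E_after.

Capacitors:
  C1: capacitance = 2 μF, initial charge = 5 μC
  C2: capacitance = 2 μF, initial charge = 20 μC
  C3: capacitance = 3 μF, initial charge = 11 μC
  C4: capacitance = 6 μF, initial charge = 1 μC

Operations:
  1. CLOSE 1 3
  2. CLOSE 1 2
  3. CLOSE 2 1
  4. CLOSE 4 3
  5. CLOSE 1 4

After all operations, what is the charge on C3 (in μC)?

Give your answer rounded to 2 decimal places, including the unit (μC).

Initial: C1(2μF, Q=5μC, V=2.50V), C2(2μF, Q=20μC, V=10.00V), C3(3μF, Q=11μC, V=3.67V), C4(6μF, Q=1μC, V=0.17V)
Op 1: CLOSE 1-3: Q_total=16.00, C_total=5.00, V=3.20; Q1=6.40, Q3=9.60; dissipated=0.817
Op 2: CLOSE 1-2: Q_total=26.40, C_total=4.00, V=6.60; Q1=13.20, Q2=13.20; dissipated=23.120
Op 3: CLOSE 2-1: Q_total=26.40, C_total=4.00, V=6.60; Q2=13.20, Q1=13.20; dissipated=0.000
Op 4: CLOSE 4-3: Q_total=10.60, C_total=9.00, V=1.18; Q4=7.07, Q3=3.53; dissipated=9.201
Op 5: CLOSE 1-4: Q_total=20.27, C_total=8.00, V=2.53; Q1=5.07, Q4=15.20; dissipated=22.050
Final charges: Q1=5.07, Q2=13.20, Q3=3.53, Q4=15.20

Answer: 3.53 μC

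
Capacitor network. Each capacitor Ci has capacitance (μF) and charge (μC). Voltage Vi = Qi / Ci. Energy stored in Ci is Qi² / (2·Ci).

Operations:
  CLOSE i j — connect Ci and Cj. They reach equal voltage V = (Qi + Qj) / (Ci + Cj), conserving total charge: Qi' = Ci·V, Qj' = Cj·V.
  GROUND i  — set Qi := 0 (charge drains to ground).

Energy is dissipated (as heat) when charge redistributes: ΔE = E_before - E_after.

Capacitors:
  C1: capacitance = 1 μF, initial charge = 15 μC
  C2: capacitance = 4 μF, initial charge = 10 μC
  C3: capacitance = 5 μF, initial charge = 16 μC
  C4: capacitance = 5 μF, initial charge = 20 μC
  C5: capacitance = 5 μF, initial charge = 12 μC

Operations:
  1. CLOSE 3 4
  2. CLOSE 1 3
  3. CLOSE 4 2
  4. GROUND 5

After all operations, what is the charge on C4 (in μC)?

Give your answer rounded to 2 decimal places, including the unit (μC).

Initial: C1(1μF, Q=15μC, V=15.00V), C2(4μF, Q=10μC, V=2.50V), C3(5μF, Q=16μC, V=3.20V), C4(5μF, Q=20μC, V=4.00V), C5(5μF, Q=12μC, V=2.40V)
Op 1: CLOSE 3-4: Q_total=36.00, C_total=10.00, V=3.60; Q3=18.00, Q4=18.00; dissipated=0.800
Op 2: CLOSE 1-3: Q_total=33.00, C_total=6.00, V=5.50; Q1=5.50, Q3=27.50; dissipated=54.150
Op 3: CLOSE 4-2: Q_total=28.00, C_total=9.00, V=3.11; Q4=15.56, Q2=12.44; dissipated=1.344
Op 4: GROUND 5: Q5=0; energy lost=14.400
Final charges: Q1=5.50, Q2=12.44, Q3=27.50, Q4=15.56, Q5=0.00

Answer: 15.56 μC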